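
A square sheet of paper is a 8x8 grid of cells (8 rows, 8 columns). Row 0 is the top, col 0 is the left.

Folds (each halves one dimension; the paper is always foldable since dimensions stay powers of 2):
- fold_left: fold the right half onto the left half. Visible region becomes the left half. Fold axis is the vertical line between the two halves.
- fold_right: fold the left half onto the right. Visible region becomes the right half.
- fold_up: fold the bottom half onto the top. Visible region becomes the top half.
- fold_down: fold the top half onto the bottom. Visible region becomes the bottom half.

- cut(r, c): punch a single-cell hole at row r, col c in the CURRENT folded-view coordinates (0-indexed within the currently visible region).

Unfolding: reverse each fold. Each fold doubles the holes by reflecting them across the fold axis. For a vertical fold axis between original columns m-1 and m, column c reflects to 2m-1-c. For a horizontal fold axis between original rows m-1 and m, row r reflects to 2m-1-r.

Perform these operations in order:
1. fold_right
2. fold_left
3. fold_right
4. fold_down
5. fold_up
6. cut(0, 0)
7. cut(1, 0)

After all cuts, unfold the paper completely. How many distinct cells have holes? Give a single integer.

Op 1 fold_right: fold axis v@4; visible region now rows[0,8) x cols[4,8) = 8x4
Op 2 fold_left: fold axis v@6; visible region now rows[0,8) x cols[4,6) = 8x2
Op 3 fold_right: fold axis v@5; visible region now rows[0,8) x cols[5,6) = 8x1
Op 4 fold_down: fold axis h@4; visible region now rows[4,8) x cols[5,6) = 4x1
Op 5 fold_up: fold axis h@6; visible region now rows[4,6) x cols[5,6) = 2x1
Op 6 cut(0, 0): punch at orig (4,5); cuts so far [(4, 5)]; region rows[4,6) x cols[5,6) = 2x1
Op 7 cut(1, 0): punch at orig (5,5); cuts so far [(4, 5), (5, 5)]; region rows[4,6) x cols[5,6) = 2x1
Unfold 1 (reflect across h@6): 4 holes -> [(4, 5), (5, 5), (6, 5), (7, 5)]
Unfold 2 (reflect across h@4): 8 holes -> [(0, 5), (1, 5), (2, 5), (3, 5), (4, 5), (5, 5), (6, 5), (7, 5)]
Unfold 3 (reflect across v@5): 16 holes -> [(0, 4), (0, 5), (1, 4), (1, 5), (2, 4), (2, 5), (3, 4), (3, 5), (4, 4), (4, 5), (5, 4), (5, 5), (6, 4), (6, 5), (7, 4), (7, 5)]
Unfold 4 (reflect across v@6): 32 holes -> [(0, 4), (0, 5), (0, 6), (0, 7), (1, 4), (1, 5), (1, 6), (1, 7), (2, 4), (2, 5), (2, 6), (2, 7), (3, 4), (3, 5), (3, 6), (3, 7), (4, 4), (4, 5), (4, 6), (4, 7), (5, 4), (5, 5), (5, 6), (5, 7), (6, 4), (6, 5), (6, 6), (6, 7), (7, 4), (7, 5), (7, 6), (7, 7)]
Unfold 5 (reflect across v@4): 64 holes -> [(0, 0), (0, 1), (0, 2), (0, 3), (0, 4), (0, 5), (0, 6), (0, 7), (1, 0), (1, 1), (1, 2), (1, 3), (1, 4), (1, 5), (1, 6), (1, 7), (2, 0), (2, 1), (2, 2), (2, 3), (2, 4), (2, 5), (2, 6), (2, 7), (3, 0), (3, 1), (3, 2), (3, 3), (3, 4), (3, 5), (3, 6), (3, 7), (4, 0), (4, 1), (4, 2), (4, 3), (4, 4), (4, 5), (4, 6), (4, 7), (5, 0), (5, 1), (5, 2), (5, 3), (5, 4), (5, 5), (5, 6), (5, 7), (6, 0), (6, 1), (6, 2), (6, 3), (6, 4), (6, 5), (6, 6), (6, 7), (7, 0), (7, 1), (7, 2), (7, 3), (7, 4), (7, 5), (7, 6), (7, 7)]

Answer: 64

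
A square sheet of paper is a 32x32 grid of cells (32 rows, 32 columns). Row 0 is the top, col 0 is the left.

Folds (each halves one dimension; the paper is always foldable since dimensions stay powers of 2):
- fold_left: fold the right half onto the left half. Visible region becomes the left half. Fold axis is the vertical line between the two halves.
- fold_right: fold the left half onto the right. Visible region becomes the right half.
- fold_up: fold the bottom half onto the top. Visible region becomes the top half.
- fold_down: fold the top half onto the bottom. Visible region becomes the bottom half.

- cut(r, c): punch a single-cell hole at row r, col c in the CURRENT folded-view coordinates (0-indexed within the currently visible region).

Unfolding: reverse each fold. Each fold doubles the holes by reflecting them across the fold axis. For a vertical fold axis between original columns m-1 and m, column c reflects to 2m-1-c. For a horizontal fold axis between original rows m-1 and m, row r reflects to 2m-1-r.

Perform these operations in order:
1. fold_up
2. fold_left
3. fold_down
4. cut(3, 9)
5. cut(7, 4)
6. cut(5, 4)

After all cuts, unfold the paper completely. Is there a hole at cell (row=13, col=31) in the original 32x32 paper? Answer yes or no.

Op 1 fold_up: fold axis h@16; visible region now rows[0,16) x cols[0,32) = 16x32
Op 2 fold_left: fold axis v@16; visible region now rows[0,16) x cols[0,16) = 16x16
Op 3 fold_down: fold axis h@8; visible region now rows[8,16) x cols[0,16) = 8x16
Op 4 cut(3, 9): punch at orig (11,9); cuts so far [(11, 9)]; region rows[8,16) x cols[0,16) = 8x16
Op 5 cut(7, 4): punch at orig (15,4); cuts so far [(11, 9), (15, 4)]; region rows[8,16) x cols[0,16) = 8x16
Op 6 cut(5, 4): punch at orig (13,4); cuts so far [(11, 9), (13, 4), (15, 4)]; region rows[8,16) x cols[0,16) = 8x16
Unfold 1 (reflect across h@8): 6 holes -> [(0, 4), (2, 4), (4, 9), (11, 9), (13, 4), (15, 4)]
Unfold 2 (reflect across v@16): 12 holes -> [(0, 4), (0, 27), (2, 4), (2, 27), (4, 9), (4, 22), (11, 9), (11, 22), (13, 4), (13, 27), (15, 4), (15, 27)]
Unfold 3 (reflect across h@16): 24 holes -> [(0, 4), (0, 27), (2, 4), (2, 27), (4, 9), (4, 22), (11, 9), (11, 22), (13, 4), (13, 27), (15, 4), (15, 27), (16, 4), (16, 27), (18, 4), (18, 27), (20, 9), (20, 22), (27, 9), (27, 22), (29, 4), (29, 27), (31, 4), (31, 27)]
Holes: [(0, 4), (0, 27), (2, 4), (2, 27), (4, 9), (4, 22), (11, 9), (11, 22), (13, 4), (13, 27), (15, 4), (15, 27), (16, 4), (16, 27), (18, 4), (18, 27), (20, 9), (20, 22), (27, 9), (27, 22), (29, 4), (29, 27), (31, 4), (31, 27)]

Answer: no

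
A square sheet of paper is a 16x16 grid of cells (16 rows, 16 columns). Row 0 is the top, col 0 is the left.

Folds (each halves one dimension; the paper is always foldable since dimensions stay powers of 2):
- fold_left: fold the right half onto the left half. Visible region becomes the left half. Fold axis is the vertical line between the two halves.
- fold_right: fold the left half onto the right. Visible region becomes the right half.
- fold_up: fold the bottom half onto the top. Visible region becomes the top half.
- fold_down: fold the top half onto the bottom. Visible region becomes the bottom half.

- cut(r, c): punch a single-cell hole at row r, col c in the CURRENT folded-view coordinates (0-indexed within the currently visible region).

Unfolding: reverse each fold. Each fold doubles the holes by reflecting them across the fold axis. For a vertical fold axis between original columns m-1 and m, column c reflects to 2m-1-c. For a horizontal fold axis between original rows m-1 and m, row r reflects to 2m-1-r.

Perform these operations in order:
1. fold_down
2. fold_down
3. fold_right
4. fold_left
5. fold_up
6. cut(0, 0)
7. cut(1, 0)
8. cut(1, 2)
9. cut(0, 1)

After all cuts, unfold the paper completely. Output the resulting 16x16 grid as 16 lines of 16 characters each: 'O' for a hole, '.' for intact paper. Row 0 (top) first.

Op 1 fold_down: fold axis h@8; visible region now rows[8,16) x cols[0,16) = 8x16
Op 2 fold_down: fold axis h@12; visible region now rows[12,16) x cols[0,16) = 4x16
Op 3 fold_right: fold axis v@8; visible region now rows[12,16) x cols[8,16) = 4x8
Op 4 fold_left: fold axis v@12; visible region now rows[12,16) x cols[8,12) = 4x4
Op 5 fold_up: fold axis h@14; visible region now rows[12,14) x cols[8,12) = 2x4
Op 6 cut(0, 0): punch at orig (12,8); cuts so far [(12, 8)]; region rows[12,14) x cols[8,12) = 2x4
Op 7 cut(1, 0): punch at orig (13,8); cuts so far [(12, 8), (13, 8)]; region rows[12,14) x cols[8,12) = 2x4
Op 8 cut(1, 2): punch at orig (13,10); cuts so far [(12, 8), (13, 8), (13, 10)]; region rows[12,14) x cols[8,12) = 2x4
Op 9 cut(0, 1): punch at orig (12,9); cuts so far [(12, 8), (12, 9), (13, 8), (13, 10)]; region rows[12,14) x cols[8,12) = 2x4
Unfold 1 (reflect across h@14): 8 holes -> [(12, 8), (12, 9), (13, 8), (13, 10), (14, 8), (14, 10), (15, 8), (15, 9)]
Unfold 2 (reflect across v@12): 16 holes -> [(12, 8), (12, 9), (12, 14), (12, 15), (13, 8), (13, 10), (13, 13), (13, 15), (14, 8), (14, 10), (14, 13), (14, 15), (15, 8), (15, 9), (15, 14), (15, 15)]
Unfold 3 (reflect across v@8): 32 holes -> [(12, 0), (12, 1), (12, 6), (12, 7), (12, 8), (12, 9), (12, 14), (12, 15), (13, 0), (13, 2), (13, 5), (13, 7), (13, 8), (13, 10), (13, 13), (13, 15), (14, 0), (14, 2), (14, 5), (14, 7), (14, 8), (14, 10), (14, 13), (14, 15), (15, 0), (15, 1), (15, 6), (15, 7), (15, 8), (15, 9), (15, 14), (15, 15)]
Unfold 4 (reflect across h@12): 64 holes -> [(8, 0), (8, 1), (8, 6), (8, 7), (8, 8), (8, 9), (8, 14), (8, 15), (9, 0), (9, 2), (9, 5), (9, 7), (9, 8), (9, 10), (9, 13), (9, 15), (10, 0), (10, 2), (10, 5), (10, 7), (10, 8), (10, 10), (10, 13), (10, 15), (11, 0), (11, 1), (11, 6), (11, 7), (11, 8), (11, 9), (11, 14), (11, 15), (12, 0), (12, 1), (12, 6), (12, 7), (12, 8), (12, 9), (12, 14), (12, 15), (13, 0), (13, 2), (13, 5), (13, 7), (13, 8), (13, 10), (13, 13), (13, 15), (14, 0), (14, 2), (14, 5), (14, 7), (14, 8), (14, 10), (14, 13), (14, 15), (15, 0), (15, 1), (15, 6), (15, 7), (15, 8), (15, 9), (15, 14), (15, 15)]
Unfold 5 (reflect across h@8): 128 holes -> [(0, 0), (0, 1), (0, 6), (0, 7), (0, 8), (0, 9), (0, 14), (0, 15), (1, 0), (1, 2), (1, 5), (1, 7), (1, 8), (1, 10), (1, 13), (1, 15), (2, 0), (2, 2), (2, 5), (2, 7), (2, 8), (2, 10), (2, 13), (2, 15), (3, 0), (3, 1), (3, 6), (3, 7), (3, 8), (3, 9), (3, 14), (3, 15), (4, 0), (4, 1), (4, 6), (4, 7), (4, 8), (4, 9), (4, 14), (4, 15), (5, 0), (5, 2), (5, 5), (5, 7), (5, 8), (5, 10), (5, 13), (5, 15), (6, 0), (6, 2), (6, 5), (6, 7), (6, 8), (6, 10), (6, 13), (6, 15), (7, 0), (7, 1), (7, 6), (7, 7), (7, 8), (7, 9), (7, 14), (7, 15), (8, 0), (8, 1), (8, 6), (8, 7), (8, 8), (8, 9), (8, 14), (8, 15), (9, 0), (9, 2), (9, 5), (9, 7), (9, 8), (9, 10), (9, 13), (9, 15), (10, 0), (10, 2), (10, 5), (10, 7), (10, 8), (10, 10), (10, 13), (10, 15), (11, 0), (11, 1), (11, 6), (11, 7), (11, 8), (11, 9), (11, 14), (11, 15), (12, 0), (12, 1), (12, 6), (12, 7), (12, 8), (12, 9), (12, 14), (12, 15), (13, 0), (13, 2), (13, 5), (13, 7), (13, 8), (13, 10), (13, 13), (13, 15), (14, 0), (14, 2), (14, 5), (14, 7), (14, 8), (14, 10), (14, 13), (14, 15), (15, 0), (15, 1), (15, 6), (15, 7), (15, 8), (15, 9), (15, 14), (15, 15)]

Answer: OO....OOOO....OO
O.O..O.OO.O..O.O
O.O..O.OO.O..O.O
OO....OOOO....OO
OO....OOOO....OO
O.O..O.OO.O..O.O
O.O..O.OO.O..O.O
OO....OOOO....OO
OO....OOOO....OO
O.O..O.OO.O..O.O
O.O..O.OO.O..O.O
OO....OOOO....OO
OO....OOOO....OO
O.O..O.OO.O..O.O
O.O..O.OO.O..O.O
OO....OOOO....OO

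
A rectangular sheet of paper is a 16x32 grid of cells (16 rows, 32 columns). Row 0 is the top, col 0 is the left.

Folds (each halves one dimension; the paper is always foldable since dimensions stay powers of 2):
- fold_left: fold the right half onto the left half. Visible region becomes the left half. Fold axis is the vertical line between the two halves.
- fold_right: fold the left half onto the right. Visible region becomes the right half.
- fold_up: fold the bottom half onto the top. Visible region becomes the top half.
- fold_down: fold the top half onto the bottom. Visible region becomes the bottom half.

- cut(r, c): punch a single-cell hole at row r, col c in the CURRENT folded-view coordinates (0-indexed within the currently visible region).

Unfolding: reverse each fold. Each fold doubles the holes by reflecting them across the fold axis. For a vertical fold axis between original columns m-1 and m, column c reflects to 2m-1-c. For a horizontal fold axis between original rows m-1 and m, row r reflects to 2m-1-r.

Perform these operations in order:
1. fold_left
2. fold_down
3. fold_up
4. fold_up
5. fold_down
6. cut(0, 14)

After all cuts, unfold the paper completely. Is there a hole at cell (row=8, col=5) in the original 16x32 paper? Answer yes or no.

Op 1 fold_left: fold axis v@16; visible region now rows[0,16) x cols[0,16) = 16x16
Op 2 fold_down: fold axis h@8; visible region now rows[8,16) x cols[0,16) = 8x16
Op 3 fold_up: fold axis h@12; visible region now rows[8,12) x cols[0,16) = 4x16
Op 4 fold_up: fold axis h@10; visible region now rows[8,10) x cols[0,16) = 2x16
Op 5 fold_down: fold axis h@9; visible region now rows[9,10) x cols[0,16) = 1x16
Op 6 cut(0, 14): punch at orig (9,14); cuts so far [(9, 14)]; region rows[9,10) x cols[0,16) = 1x16
Unfold 1 (reflect across h@9): 2 holes -> [(8, 14), (9, 14)]
Unfold 2 (reflect across h@10): 4 holes -> [(8, 14), (9, 14), (10, 14), (11, 14)]
Unfold 3 (reflect across h@12): 8 holes -> [(8, 14), (9, 14), (10, 14), (11, 14), (12, 14), (13, 14), (14, 14), (15, 14)]
Unfold 4 (reflect across h@8): 16 holes -> [(0, 14), (1, 14), (2, 14), (3, 14), (4, 14), (5, 14), (6, 14), (7, 14), (8, 14), (9, 14), (10, 14), (11, 14), (12, 14), (13, 14), (14, 14), (15, 14)]
Unfold 5 (reflect across v@16): 32 holes -> [(0, 14), (0, 17), (1, 14), (1, 17), (2, 14), (2, 17), (3, 14), (3, 17), (4, 14), (4, 17), (5, 14), (5, 17), (6, 14), (6, 17), (7, 14), (7, 17), (8, 14), (8, 17), (9, 14), (9, 17), (10, 14), (10, 17), (11, 14), (11, 17), (12, 14), (12, 17), (13, 14), (13, 17), (14, 14), (14, 17), (15, 14), (15, 17)]
Holes: [(0, 14), (0, 17), (1, 14), (1, 17), (2, 14), (2, 17), (3, 14), (3, 17), (4, 14), (4, 17), (5, 14), (5, 17), (6, 14), (6, 17), (7, 14), (7, 17), (8, 14), (8, 17), (9, 14), (9, 17), (10, 14), (10, 17), (11, 14), (11, 17), (12, 14), (12, 17), (13, 14), (13, 17), (14, 14), (14, 17), (15, 14), (15, 17)]

Answer: no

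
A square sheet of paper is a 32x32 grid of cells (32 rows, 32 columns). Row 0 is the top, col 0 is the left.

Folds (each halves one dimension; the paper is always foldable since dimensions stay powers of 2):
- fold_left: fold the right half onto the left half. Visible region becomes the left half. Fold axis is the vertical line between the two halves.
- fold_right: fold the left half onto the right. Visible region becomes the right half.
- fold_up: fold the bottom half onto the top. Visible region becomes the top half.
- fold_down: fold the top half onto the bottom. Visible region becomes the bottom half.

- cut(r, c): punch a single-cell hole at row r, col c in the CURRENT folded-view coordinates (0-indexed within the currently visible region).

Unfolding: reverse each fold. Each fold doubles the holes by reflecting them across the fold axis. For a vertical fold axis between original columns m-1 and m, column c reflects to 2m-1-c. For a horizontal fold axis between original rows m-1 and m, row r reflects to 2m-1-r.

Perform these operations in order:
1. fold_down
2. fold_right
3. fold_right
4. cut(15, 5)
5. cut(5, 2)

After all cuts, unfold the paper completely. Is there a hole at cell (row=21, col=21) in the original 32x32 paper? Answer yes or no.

Op 1 fold_down: fold axis h@16; visible region now rows[16,32) x cols[0,32) = 16x32
Op 2 fold_right: fold axis v@16; visible region now rows[16,32) x cols[16,32) = 16x16
Op 3 fold_right: fold axis v@24; visible region now rows[16,32) x cols[24,32) = 16x8
Op 4 cut(15, 5): punch at orig (31,29); cuts so far [(31, 29)]; region rows[16,32) x cols[24,32) = 16x8
Op 5 cut(5, 2): punch at orig (21,26); cuts so far [(21, 26), (31, 29)]; region rows[16,32) x cols[24,32) = 16x8
Unfold 1 (reflect across v@24): 4 holes -> [(21, 21), (21, 26), (31, 18), (31, 29)]
Unfold 2 (reflect across v@16): 8 holes -> [(21, 5), (21, 10), (21, 21), (21, 26), (31, 2), (31, 13), (31, 18), (31, 29)]
Unfold 3 (reflect across h@16): 16 holes -> [(0, 2), (0, 13), (0, 18), (0, 29), (10, 5), (10, 10), (10, 21), (10, 26), (21, 5), (21, 10), (21, 21), (21, 26), (31, 2), (31, 13), (31, 18), (31, 29)]
Holes: [(0, 2), (0, 13), (0, 18), (0, 29), (10, 5), (10, 10), (10, 21), (10, 26), (21, 5), (21, 10), (21, 21), (21, 26), (31, 2), (31, 13), (31, 18), (31, 29)]

Answer: yes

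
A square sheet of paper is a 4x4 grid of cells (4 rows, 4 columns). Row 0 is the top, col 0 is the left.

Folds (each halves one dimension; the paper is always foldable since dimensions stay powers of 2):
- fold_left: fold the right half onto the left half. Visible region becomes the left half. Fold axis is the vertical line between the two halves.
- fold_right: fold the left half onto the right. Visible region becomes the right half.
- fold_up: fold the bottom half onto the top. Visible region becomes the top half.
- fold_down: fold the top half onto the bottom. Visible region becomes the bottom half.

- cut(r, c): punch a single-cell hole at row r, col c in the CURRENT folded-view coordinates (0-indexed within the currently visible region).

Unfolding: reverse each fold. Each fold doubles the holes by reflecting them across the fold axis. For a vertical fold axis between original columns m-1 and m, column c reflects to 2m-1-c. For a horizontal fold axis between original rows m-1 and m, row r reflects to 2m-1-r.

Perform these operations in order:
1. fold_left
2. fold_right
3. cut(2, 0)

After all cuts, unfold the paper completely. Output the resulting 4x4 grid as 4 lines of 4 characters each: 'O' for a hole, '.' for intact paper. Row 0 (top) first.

Answer: ....
....
OOOO
....

Derivation:
Op 1 fold_left: fold axis v@2; visible region now rows[0,4) x cols[0,2) = 4x2
Op 2 fold_right: fold axis v@1; visible region now rows[0,4) x cols[1,2) = 4x1
Op 3 cut(2, 0): punch at orig (2,1); cuts so far [(2, 1)]; region rows[0,4) x cols[1,2) = 4x1
Unfold 1 (reflect across v@1): 2 holes -> [(2, 0), (2, 1)]
Unfold 2 (reflect across v@2): 4 holes -> [(2, 0), (2, 1), (2, 2), (2, 3)]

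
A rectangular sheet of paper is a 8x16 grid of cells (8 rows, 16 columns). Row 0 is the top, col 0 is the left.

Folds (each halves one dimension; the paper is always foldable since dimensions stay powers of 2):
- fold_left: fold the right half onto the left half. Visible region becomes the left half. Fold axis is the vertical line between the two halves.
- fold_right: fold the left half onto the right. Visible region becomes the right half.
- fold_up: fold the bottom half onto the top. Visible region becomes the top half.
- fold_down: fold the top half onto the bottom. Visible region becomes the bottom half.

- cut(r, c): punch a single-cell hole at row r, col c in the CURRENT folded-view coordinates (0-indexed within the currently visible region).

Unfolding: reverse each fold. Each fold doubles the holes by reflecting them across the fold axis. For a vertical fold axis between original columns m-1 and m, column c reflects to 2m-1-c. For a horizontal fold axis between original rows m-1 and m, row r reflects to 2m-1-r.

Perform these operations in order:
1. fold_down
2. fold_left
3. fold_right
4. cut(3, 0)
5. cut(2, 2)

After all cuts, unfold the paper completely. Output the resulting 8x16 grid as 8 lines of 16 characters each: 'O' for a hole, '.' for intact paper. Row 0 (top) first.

Answer: ...OO......OO...
.O....O..O....O.
................
................
................
................
.O....O..O....O.
...OO......OO...

Derivation:
Op 1 fold_down: fold axis h@4; visible region now rows[4,8) x cols[0,16) = 4x16
Op 2 fold_left: fold axis v@8; visible region now rows[4,8) x cols[0,8) = 4x8
Op 3 fold_right: fold axis v@4; visible region now rows[4,8) x cols[4,8) = 4x4
Op 4 cut(3, 0): punch at orig (7,4); cuts so far [(7, 4)]; region rows[4,8) x cols[4,8) = 4x4
Op 5 cut(2, 2): punch at orig (6,6); cuts so far [(6, 6), (7, 4)]; region rows[4,8) x cols[4,8) = 4x4
Unfold 1 (reflect across v@4): 4 holes -> [(6, 1), (6, 6), (7, 3), (7, 4)]
Unfold 2 (reflect across v@8): 8 holes -> [(6, 1), (6, 6), (6, 9), (6, 14), (7, 3), (7, 4), (7, 11), (7, 12)]
Unfold 3 (reflect across h@4): 16 holes -> [(0, 3), (0, 4), (0, 11), (0, 12), (1, 1), (1, 6), (1, 9), (1, 14), (6, 1), (6, 6), (6, 9), (6, 14), (7, 3), (7, 4), (7, 11), (7, 12)]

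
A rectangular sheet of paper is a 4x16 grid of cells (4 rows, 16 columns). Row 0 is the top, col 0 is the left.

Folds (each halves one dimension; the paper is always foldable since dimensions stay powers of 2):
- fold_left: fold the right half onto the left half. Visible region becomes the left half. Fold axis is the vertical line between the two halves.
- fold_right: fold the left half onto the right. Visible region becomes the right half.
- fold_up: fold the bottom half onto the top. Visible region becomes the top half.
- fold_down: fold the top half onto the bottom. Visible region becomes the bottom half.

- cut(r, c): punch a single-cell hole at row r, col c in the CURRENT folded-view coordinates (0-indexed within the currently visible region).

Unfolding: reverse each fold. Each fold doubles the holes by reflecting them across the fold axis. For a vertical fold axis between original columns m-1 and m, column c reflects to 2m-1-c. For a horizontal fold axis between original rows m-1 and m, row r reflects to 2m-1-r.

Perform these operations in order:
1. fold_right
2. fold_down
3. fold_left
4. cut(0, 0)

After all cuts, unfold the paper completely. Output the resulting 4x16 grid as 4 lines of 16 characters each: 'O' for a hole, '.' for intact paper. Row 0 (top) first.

Answer: ................
O......OO......O
O......OO......O
................

Derivation:
Op 1 fold_right: fold axis v@8; visible region now rows[0,4) x cols[8,16) = 4x8
Op 2 fold_down: fold axis h@2; visible region now rows[2,4) x cols[8,16) = 2x8
Op 3 fold_left: fold axis v@12; visible region now rows[2,4) x cols[8,12) = 2x4
Op 4 cut(0, 0): punch at orig (2,8); cuts so far [(2, 8)]; region rows[2,4) x cols[8,12) = 2x4
Unfold 1 (reflect across v@12): 2 holes -> [(2, 8), (2, 15)]
Unfold 2 (reflect across h@2): 4 holes -> [(1, 8), (1, 15), (2, 8), (2, 15)]
Unfold 3 (reflect across v@8): 8 holes -> [(1, 0), (1, 7), (1, 8), (1, 15), (2, 0), (2, 7), (2, 8), (2, 15)]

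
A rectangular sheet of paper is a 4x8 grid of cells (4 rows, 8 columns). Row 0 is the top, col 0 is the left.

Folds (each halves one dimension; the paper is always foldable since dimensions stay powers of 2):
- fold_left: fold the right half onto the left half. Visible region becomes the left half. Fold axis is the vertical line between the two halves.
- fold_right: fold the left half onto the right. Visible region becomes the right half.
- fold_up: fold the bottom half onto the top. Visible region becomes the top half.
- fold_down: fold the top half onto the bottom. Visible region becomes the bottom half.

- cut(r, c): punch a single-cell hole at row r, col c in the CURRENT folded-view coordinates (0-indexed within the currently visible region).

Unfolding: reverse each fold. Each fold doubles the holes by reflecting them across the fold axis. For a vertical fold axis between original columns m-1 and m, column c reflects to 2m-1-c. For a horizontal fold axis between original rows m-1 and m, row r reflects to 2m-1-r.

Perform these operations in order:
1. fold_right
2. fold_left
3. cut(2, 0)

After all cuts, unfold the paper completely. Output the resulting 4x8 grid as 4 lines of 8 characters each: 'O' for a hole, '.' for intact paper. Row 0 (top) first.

Op 1 fold_right: fold axis v@4; visible region now rows[0,4) x cols[4,8) = 4x4
Op 2 fold_left: fold axis v@6; visible region now rows[0,4) x cols[4,6) = 4x2
Op 3 cut(2, 0): punch at orig (2,4); cuts so far [(2, 4)]; region rows[0,4) x cols[4,6) = 4x2
Unfold 1 (reflect across v@6): 2 holes -> [(2, 4), (2, 7)]
Unfold 2 (reflect across v@4): 4 holes -> [(2, 0), (2, 3), (2, 4), (2, 7)]

Answer: ........
........
O..OO..O
........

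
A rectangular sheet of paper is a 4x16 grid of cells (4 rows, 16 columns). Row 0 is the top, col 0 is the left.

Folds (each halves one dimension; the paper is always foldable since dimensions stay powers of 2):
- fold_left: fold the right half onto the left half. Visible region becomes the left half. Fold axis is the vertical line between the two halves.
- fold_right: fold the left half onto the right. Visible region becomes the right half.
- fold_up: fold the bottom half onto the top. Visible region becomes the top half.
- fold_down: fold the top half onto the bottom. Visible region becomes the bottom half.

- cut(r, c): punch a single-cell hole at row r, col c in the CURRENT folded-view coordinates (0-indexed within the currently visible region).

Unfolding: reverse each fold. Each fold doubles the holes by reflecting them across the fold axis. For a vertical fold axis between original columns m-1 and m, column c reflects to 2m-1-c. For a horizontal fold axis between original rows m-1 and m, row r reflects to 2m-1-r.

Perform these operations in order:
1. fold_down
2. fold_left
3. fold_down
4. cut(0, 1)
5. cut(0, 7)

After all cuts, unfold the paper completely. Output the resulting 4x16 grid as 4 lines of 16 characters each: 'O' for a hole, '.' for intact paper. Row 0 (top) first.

Answer: .O.....OO.....O.
.O.....OO.....O.
.O.....OO.....O.
.O.....OO.....O.

Derivation:
Op 1 fold_down: fold axis h@2; visible region now rows[2,4) x cols[0,16) = 2x16
Op 2 fold_left: fold axis v@8; visible region now rows[2,4) x cols[0,8) = 2x8
Op 3 fold_down: fold axis h@3; visible region now rows[3,4) x cols[0,8) = 1x8
Op 4 cut(0, 1): punch at orig (3,1); cuts so far [(3, 1)]; region rows[3,4) x cols[0,8) = 1x8
Op 5 cut(0, 7): punch at orig (3,7); cuts so far [(3, 1), (3, 7)]; region rows[3,4) x cols[0,8) = 1x8
Unfold 1 (reflect across h@3): 4 holes -> [(2, 1), (2, 7), (3, 1), (3, 7)]
Unfold 2 (reflect across v@8): 8 holes -> [(2, 1), (2, 7), (2, 8), (2, 14), (3, 1), (3, 7), (3, 8), (3, 14)]
Unfold 3 (reflect across h@2): 16 holes -> [(0, 1), (0, 7), (0, 8), (0, 14), (1, 1), (1, 7), (1, 8), (1, 14), (2, 1), (2, 7), (2, 8), (2, 14), (3, 1), (3, 7), (3, 8), (3, 14)]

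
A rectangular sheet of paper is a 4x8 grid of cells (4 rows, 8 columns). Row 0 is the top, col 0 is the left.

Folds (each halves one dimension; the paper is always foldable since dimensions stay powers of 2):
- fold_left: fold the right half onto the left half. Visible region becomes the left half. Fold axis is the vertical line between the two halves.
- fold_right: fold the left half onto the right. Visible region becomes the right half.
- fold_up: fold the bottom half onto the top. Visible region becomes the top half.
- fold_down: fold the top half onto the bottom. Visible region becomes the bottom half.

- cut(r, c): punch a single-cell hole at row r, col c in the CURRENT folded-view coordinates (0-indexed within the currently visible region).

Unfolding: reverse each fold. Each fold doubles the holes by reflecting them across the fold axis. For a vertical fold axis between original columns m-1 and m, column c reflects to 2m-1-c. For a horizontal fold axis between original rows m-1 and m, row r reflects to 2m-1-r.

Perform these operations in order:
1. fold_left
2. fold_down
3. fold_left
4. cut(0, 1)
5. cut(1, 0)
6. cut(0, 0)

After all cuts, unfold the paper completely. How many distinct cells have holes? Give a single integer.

Answer: 24

Derivation:
Op 1 fold_left: fold axis v@4; visible region now rows[0,4) x cols[0,4) = 4x4
Op 2 fold_down: fold axis h@2; visible region now rows[2,4) x cols[0,4) = 2x4
Op 3 fold_left: fold axis v@2; visible region now rows[2,4) x cols[0,2) = 2x2
Op 4 cut(0, 1): punch at orig (2,1); cuts so far [(2, 1)]; region rows[2,4) x cols[0,2) = 2x2
Op 5 cut(1, 0): punch at orig (3,0); cuts so far [(2, 1), (3, 0)]; region rows[2,4) x cols[0,2) = 2x2
Op 6 cut(0, 0): punch at orig (2,0); cuts so far [(2, 0), (2, 1), (3, 0)]; region rows[2,4) x cols[0,2) = 2x2
Unfold 1 (reflect across v@2): 6 holes -> [(2, 0), (2, 1), (2, 2), (2, 3), (3, 0), (3, 3)]
Unfold 2 (reflect across h@2): 12 holes -> [(0, 0), (0, 3), (1, 0), (1, 1), (1, 2), (1, 3), (2, 0), (2, 1), (2, 2), (2, 3), (3, 0), (3, 3)]
Unfold 3 (reflect across v@4): 24 holes -> [(0, 0), (0, 3), (0, 4), (0, 7), (1, 0), (1, 1), (1, 2), (1, 3), (1, 4), (1, 5), (1, 6), (1, 7), (2, 0), (2, 1), (2, 2), (2, 3), (2, 4), (2, 5), (2, 6), (2, 7), (3, 0), (3, 3), (3, 4), (3, 7)]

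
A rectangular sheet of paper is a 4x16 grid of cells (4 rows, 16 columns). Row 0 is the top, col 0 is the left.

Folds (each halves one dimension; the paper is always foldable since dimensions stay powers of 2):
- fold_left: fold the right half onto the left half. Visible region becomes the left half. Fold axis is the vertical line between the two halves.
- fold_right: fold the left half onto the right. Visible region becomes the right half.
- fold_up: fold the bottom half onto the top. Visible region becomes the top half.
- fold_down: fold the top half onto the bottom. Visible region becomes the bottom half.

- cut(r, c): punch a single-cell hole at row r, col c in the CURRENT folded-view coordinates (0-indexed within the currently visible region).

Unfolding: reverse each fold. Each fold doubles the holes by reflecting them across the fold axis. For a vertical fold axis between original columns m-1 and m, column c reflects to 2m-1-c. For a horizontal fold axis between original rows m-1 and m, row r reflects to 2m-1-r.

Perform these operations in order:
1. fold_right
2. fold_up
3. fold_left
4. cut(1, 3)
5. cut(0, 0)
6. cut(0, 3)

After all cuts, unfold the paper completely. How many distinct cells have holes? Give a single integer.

Op 1 fold_right: fold axis v@8; visible region now rows[0,4) x cols[8,16) = 4x8
Op 2 fold_up: fold axis h@2; visible region now rows[0,2) x cols[8,16) = 2x8
Op 3 fold_left: fold axis v@12; visible region now rows[0,2) x cols[8,12) = 2x4
Op 4 cut(1, 3): punch at orig (1,11); cuts so far [(1, 11)]; region rows[0,2) x cols[8,12) = 2x4
Op 5 cut(0, 0): punch at orig (0,8); cuts so far [(0, 8), (1, 11)]; region rows[0,2) x cols[8,12) = 2x4
Op 6 cut(0, 3): punch at orig (0,11); cuts so far [(0, 8), (0, 11), (1, 11)]; region rows[0,2) x cols[8,12) = 2x4
Unfold 1 (reflect across v@12): 6 holes -> [(0, 8), (0, 11), (0, 12), (0, 15), (1, 11), (1, 12)]
Unfold 2 (reflect across h@2): 12 holes -> [(0, 8), (0, 11), (0, 12), (0, 15), (1, 11), (1, 12), (2, 11), (2, 12), (3, 8), (3, 11), (3, 12), (3, 15)]
Unfold 3 (reflect across v@8): 24 holes -> [(0, 0), (0, 3), (0, 4), (0, 7), (0, 8), (0, 11), (0, 12), (0, 15), (1, 3), (1, 4), (1, 11), (1, 12), (2, 3), (2, 4), (2, 11), (2, 12), (3, 0), (3, 3), (3, 4), (3, 7), (3, 8), (3, 11), (3, 12), (3, 15)]

Answer: 24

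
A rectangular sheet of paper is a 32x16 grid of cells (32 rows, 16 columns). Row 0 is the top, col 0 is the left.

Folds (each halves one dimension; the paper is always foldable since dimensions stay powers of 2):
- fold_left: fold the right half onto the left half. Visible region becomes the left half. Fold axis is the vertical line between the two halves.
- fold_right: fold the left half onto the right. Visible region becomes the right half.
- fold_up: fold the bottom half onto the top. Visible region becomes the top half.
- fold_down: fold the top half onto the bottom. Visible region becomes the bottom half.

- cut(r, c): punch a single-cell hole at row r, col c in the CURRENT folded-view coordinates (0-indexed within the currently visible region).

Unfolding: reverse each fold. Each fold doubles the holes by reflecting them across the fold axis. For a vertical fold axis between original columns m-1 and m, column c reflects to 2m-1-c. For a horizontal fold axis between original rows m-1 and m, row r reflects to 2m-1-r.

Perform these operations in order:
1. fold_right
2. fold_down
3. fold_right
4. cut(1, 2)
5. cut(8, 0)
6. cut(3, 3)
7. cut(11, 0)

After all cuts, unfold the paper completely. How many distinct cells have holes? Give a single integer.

Answer: 32

Derivation:
Op 1 fold_right: fold axis v@8; visible region now rows[0,32) x cols[8,16) = 32x8
Op 2 fold_down: fold axis h@16; visible region now rows[16,32) x cols[8,16) = 16x8
Op 3 fold_right: fold axis v@12; visible region now rows[16,32) x cols[12,16) = 16x4
Op 4 cut(1, 2): punch at orig (17,14); cuts so far [(17, 14)]; region rows[16,32) x cols[12,16) = 16x4
Op 5 cut(8, 0): punch at orig (24,12); cuts so far [(17, 14), (24, 12)]; region rows[16,32) x cols[12,16) = 16x4
Op 6 cut(3, 3): punch at orig (19,15); cuts so far [(17, 14), (19, 15), (24, 12)]; region rows[16,32) x cols[12,16) = 16x4
Op 7 cut(11, 0): punch at orig (27,12); cuts so far [(17, 14), (19, 15), (24, 12), (27, 12)]; region rows[16,32) x cols[12,16) = 16x4
Unfold 1 (reflect across v@12): 8 holes -> [(17, 9), (17, 14), (19, 8), (19, 15), (24, 11), (24, 12), (27, 11), (27, 12)]
Unfold 2 (reflect across h@16): 16 holes -> [(4, 11), (4, 12), (7, 11), (7, 12), (12, 8), (12, 15), (14, 9), (14, 14), (17, 9), (17, 14), (19, 8), (19, 15), (24, 11), (24, 12), (27, 11), (27, 12)]
Unfold 3 (reflect across v@8): 32 holes -> [(4, 3), (4, 4), (4, 11), (4, 12), (7, 3), (7, 4), (7, 11), (7, 12), (12, 0), (12, 7), (12, 8), (12, 15), (14, 1), (14, 6), (14, 9), (14, 14), (17, 1), (17, 6), (17, 9), (17, 14), (19, 0), (19, 7), (19, 8), (19, 15), (24, 3), (24, 4), (24, 11), (24, 12), (27, 3), (27, 4), (27, 11), (27, 12)]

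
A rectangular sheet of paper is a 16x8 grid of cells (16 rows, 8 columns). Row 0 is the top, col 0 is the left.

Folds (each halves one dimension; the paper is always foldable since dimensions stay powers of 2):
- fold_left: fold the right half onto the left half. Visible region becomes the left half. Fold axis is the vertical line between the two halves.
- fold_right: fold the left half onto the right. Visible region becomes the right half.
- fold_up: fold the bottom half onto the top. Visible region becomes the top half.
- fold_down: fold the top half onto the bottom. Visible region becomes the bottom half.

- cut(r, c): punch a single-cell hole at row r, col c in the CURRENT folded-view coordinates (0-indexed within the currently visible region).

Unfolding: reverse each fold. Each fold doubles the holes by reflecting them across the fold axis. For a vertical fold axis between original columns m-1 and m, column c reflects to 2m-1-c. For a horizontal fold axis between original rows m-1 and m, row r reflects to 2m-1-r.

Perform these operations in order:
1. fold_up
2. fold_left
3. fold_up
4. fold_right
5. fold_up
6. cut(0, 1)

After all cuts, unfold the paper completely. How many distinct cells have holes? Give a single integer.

Answer: 32

Derivation:
Op 1 fold_up: fold axis h@8; visible region now rows[0,8) x cols[0,8) = 8x8
Op 2 fold_left: fold axis v@4; visible region now rows[0,8) x cols[0,4) = 8x4
Op 3 fold_up: fold axis h@4; visible region now rows[0,4) x cols[0,4) = 4x4
Op 4 fold_right: fold axis v@2; visible region now rows[0,4) x cols[2,4) = 4x2
Op 5 fold_up: fold axis h@2; visible region now rows[0,2) x cols[2,4) = 2x2
Op 6 cut(0, 1): punch at orig (0,3); cuts so far [(0, 3)]; region rows[0,2) x cols[2,4) = 2x2
Unfold 1 (reflect across h@2): 2 holes -> [(0, 3), (3, 3)]
Unfold 2 (reflect across v@2): 4 holes -> [(0, 0), (0, 3), (3, 0), (3, 3)]
Unfold 3 (reflect across h@4): 8 holes -> [(0, 0), (0, 3), (3, 0), (3, 3), (4, 0), (4, 3), (7, 0), (7, 3)]
Unfold 4 (reflect across v@4): 16 holes -> [(0, 0), (0, 3), (0, 4), (0, 7), (3, 0), (3, 3), (3, 4), (3, 7), (4, 0), (4, 3), (4, 4), (4, 7), (7, 0), (7, 3), (7, 4), (7, 7)]
Unfold 5 (reflect across h@8): 32 holes -> [(0, 0), (0, 3), (0, 4), (0, 7), (3, 0), (3, 3), (3, 4), (3, 7), (4, 0), (4, 3), (4, 4), (4, 7), (7, 0), (7, 3), (7, 4), (7, 7), (8, 0), (8, 3), (8, 4), (8, 7), (11, 0), (11, 3), (11, 4), (11, 7), (12, 0), (12, 3), (12, 4), (12, 7), (15, 0), (15, 3), (15, 4), (15, 7)]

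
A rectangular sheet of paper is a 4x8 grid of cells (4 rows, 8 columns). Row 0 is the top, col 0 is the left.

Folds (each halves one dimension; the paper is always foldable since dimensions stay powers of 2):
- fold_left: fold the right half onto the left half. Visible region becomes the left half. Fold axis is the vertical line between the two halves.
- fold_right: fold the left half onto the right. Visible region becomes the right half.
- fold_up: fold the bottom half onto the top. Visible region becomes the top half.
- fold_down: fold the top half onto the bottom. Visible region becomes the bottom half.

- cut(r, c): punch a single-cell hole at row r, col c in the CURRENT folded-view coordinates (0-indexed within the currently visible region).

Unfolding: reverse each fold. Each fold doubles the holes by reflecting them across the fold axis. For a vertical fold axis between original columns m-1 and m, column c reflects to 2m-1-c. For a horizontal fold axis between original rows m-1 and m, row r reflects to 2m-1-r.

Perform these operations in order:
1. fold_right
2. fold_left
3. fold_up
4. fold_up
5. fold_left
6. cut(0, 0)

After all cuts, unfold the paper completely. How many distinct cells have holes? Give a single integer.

Op 1 fold_right: fold axis v@4; visible region now rows[0,4) x cols[4,8) = 4x4
Op 2 fold_left: fold axis v@6; visible region now rows[0,4) x cols[4,6) = 4x2
Op 3 fold_up: fold axis h@2; visible region now rows[0,2) x cols[4,6) = 2x2
Op 4 fold_up: fold axis h@1; visible region now rows[0,1) x cols[4,6) = 1x2
Op 5 fold_left: fold axis v@5; visible region now rows[0,1) x cols[4,5) = 1x1
Op 6 cut(0, 0): punch at orig (0,4); cuts so far [(0, 4)]; region rows[0,1) x cols[4,5) = 1x1
Unfold 1 (reflect across v@5): 2 holes -> [(0, 4), (0, 5)]
Unfold 2 (reflect across h@1): 4 holes -> [(0, 4), (0, 5), (1, 4), (1, 5)]
Unfold 3 (reflect across h@2): 8 holes -> [(0, 4), (0, 5), (1, 4), (1, 5), (2, 4), (2, 5), (3, 4), (3, 5)]
Unfold 4 (reflect across v@6): 16 holes -> [(0, 4), (0, 5), (0, 6), (0, 7), (1, 4), (1, 5), (1, 6), (1, 7), (2, 4), (2, 5), (2, 6), (2, 7), (3, 4), (3, 5), (3, 6), (3, 7)]
Unfold 5 (reflect across v@4): 32 holes -> [(0, 0), (0, 1), (0, 2), (0, 3), (0, 4), (0, 5), (0, 6), (0, 7), (1, 0), (1, 1), (1, 2), (1, 3), (1, 4), (1, 5), (1, 6), (1, 7), (2, 0), (2, 1), (2, 2), (2, 3), (2, 4), (2, 5), (2, 6), (2, 7), (3, 0), (3, 1), (3, 2), (3, 3), (3, 4), (3, 5), (3, 6), (3, 7)]

Answer: 32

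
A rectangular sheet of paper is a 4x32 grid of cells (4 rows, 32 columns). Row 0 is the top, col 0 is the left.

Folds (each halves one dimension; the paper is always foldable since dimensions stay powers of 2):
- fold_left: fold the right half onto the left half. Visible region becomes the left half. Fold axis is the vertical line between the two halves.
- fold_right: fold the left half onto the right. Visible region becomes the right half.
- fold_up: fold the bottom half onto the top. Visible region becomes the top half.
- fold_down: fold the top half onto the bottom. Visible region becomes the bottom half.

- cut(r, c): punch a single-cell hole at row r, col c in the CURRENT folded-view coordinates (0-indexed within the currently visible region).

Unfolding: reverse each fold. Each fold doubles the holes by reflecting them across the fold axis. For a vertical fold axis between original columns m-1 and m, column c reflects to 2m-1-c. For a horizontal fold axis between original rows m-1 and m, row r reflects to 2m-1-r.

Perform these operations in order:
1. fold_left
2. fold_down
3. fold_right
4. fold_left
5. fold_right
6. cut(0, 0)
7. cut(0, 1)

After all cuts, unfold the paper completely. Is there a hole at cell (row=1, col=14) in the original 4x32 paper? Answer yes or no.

Answer: yes

Derivation:
Op 1 fold_left: fold axis v@16; visible region now rows[0,4) x cols[0,16) = 4x16
Op 2 fold_down: fold axis h@2; visible region now rows[2,4) x cols[0,16) = 2x16
Op 3 fold_right: fold axis v@8; visible region now rows[2,4) x cols[8,16) = 2x8
Op 4 fold_left: fold axis v@12; visible region now rows[2,4) x cols[8,12) = 2x4
Op 5 fold_right: fold axis v@10; visible region now rows[2,4) x cols[10,12) = 2x2
Op 6 cut(0, 0): punch at orig (2,10); cuts so far [(2, 10)]; region rows[2,4) x cols[10,12) = 2x2
Op 7 cut(0, 1): punch at orig (2,11); cuts so far [(2, 10), (2, 11)]; region rows[2,4) x cols[10,12) = 2x2
Unfold 1 (reflect across v@10): 4 holes -> [(2, 8), (2, 9), (2, 10), (2, 11)]
Unfold 2 (reflect across v@12): 8 holes -> [(2, 8), (2, 9), (2, 10), (2, 11), (2, 12), (2, 13), (2, 14), (2, 15)]
Unfold 3 (reflect across v@8): 16 holes -> [(2, 0), (2, 1), (2, 2), (2, 3), (2, 4), (2, 5), (2, 6), (2, 7), (2, 8), (2, 9), (2, 10), (2, 11), (2, 12), (2, 13), (2, 14), (2, 15)]
Unfold 4 (reflect across h@2): 32 holes -> [(1, 0), (1, 1), (1, 2), (1, 3), (1, 4), (1, 5), (1, 6), (1, 7), (1, 8), (1, 9), (1, 10), (1, 11), (1, 12), (1, 13), (1, 14), (1, 15), (2, 0), (2, 1), (2, 2), (2, 3), (2, 4), (2, 5), (2, 6), (2, 7), (2, 8), (2, 9), (2, 10), (2, 11), (2, 12), (2, 13), (2, 14), (2, 15)]
Unfold 5 (reflect across v@16): 64 holes -> [(1, 0), (1, 1), (1, 2), (1, 3), (1, 4), (1, 5), (1, 6), (1, 7), (1, 8), (1, 9), (1, 10), (1, 11), (1, 12), (1, 13), (1, 14), (1, 15), (1, 16), (1, 17), (1, 18), (1, 19), (1, 20), (1, 21), (1, 22), (1, 23), (1, 24), (1, 25), (1, 26), (1, 27), (1, 28), (1, 29), (1, 30), (1, 31), (2, 0), (2, 1), (2, 2), (2, 3), (2, 4), (2, 5), (2, 6), (2, 7), (2, 8), (2, 9), (2, 10), (2, 11), (2, 12), (2, 13), (2, 14), (2, 15), (2, 16), (2, 17), (2, 18), (2, 19), (2, 20), (2, 21), (2, 22), (2, 23), (2, 24), (2, 25), (2, 26), (2, 27), (2, 28), (2, 29), (2, 30), (2, 31)]
Holes: [(1, 0), (1, 1), (1, 2), (1, 3), (1, 4), (1, 5), (1, 6), (1, 7), (1, 8), (1, 9), (1, 10), (1, 11), (1, 12), (1, 13), (1, 14), (1, 15), (1, 16), (1, 17), (1, 18), (1, 19), (1, 20), (1, 21), (1, 22), (1, 23), (1, 24), (1, 25), (1, 26), (1, 27), (1, 28), (1, 29), (1, 30), (1, 31), (2, 0), (2, 1), (2, 2), (2, 3), (2, 4), (2, 5), (2, 6), (2, 7), (2, 8), (2, 9), (2, 10), (2, 11), (2, 12), (2, 13), (2, 14), (2, 15), (2, 16), (2, 17), (2, 18), (2, 19), (2, 20), (2, 21), (2, 22), (2, 23), (2, 24), (2, 25), (2, 26), (2, 27), (2, 28), (2, 29), (2, 30), (2, 31)]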